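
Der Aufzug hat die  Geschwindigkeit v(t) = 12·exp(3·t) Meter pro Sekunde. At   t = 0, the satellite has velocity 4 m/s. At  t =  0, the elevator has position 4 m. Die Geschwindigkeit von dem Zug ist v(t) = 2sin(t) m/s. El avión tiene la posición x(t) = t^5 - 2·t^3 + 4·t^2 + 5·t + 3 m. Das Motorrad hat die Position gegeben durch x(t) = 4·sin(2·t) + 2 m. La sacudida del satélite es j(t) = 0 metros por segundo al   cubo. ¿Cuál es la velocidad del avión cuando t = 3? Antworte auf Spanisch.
Para resolver esto, necesitamos tomar 1 derivada de nuestra ecuación de la posición x(t) = t^5 - 2·t^3 + 4·t^2 + 5·t + 3. La derivada de la posición da la velocidad: v(t) = 5·t^4 - 6·t^2 + 8·t + 5. Usando v(t) = 5·t^4 - 6·t^2 + 8·t + 5 y sustituyendo t = 3, encontramos v = 380.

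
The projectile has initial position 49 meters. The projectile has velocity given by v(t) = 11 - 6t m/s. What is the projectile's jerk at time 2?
To solve this, we need to take 2 derivatives of our velocity equation v(t) = 11 - 6·t. The derivative of velocity gives acceleration: a(t) = -6. Taking d/dt of a(t), we find j(t) = 0. From the given jerk equation j(t) = 0, we substitute t = 2 to get j = 0.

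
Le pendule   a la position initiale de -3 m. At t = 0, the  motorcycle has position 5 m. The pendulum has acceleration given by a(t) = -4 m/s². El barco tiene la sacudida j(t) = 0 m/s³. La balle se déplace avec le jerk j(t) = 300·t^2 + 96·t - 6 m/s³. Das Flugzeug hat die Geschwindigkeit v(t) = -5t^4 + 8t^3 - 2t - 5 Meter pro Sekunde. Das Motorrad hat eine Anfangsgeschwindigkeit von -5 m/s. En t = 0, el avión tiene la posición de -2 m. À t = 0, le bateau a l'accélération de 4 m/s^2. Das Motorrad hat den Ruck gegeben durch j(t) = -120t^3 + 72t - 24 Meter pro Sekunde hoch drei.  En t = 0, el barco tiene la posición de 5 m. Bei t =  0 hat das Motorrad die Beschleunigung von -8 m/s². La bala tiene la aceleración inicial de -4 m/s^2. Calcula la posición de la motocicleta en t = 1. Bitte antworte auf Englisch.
To solve this, we need to take 3 integrals of our jerk equation j(t) = -120·t^3 + 72·t - 24. The antiderivative of jerk is acceleration. Using a(0) = -8, we get a(t) = -30·t^4 + 36·t^2 - 24·t - 8. The integral of acceleration, with v(0) = -5, gives velocity: v(t) = -6·t^5 + 12·t^3 - 12·t^2 - 8·t - 5. Taking ∫v(t)dt and applying x(0) = 5, we find x(t) = -t^6 + 3·t^4 - 4·t^3 - 4·t^2 - 5·t + 5. From the given position equation x(t) = -t^6 + 3·t^4 - 4·t^3 - 4·t^2 - 5·t + 5, we substitute t = 1 to get x = -6.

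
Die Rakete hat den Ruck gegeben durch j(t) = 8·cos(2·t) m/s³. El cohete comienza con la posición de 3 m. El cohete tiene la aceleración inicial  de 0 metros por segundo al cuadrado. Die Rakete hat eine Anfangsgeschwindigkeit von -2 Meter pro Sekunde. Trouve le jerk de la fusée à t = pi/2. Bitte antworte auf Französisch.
Nous avons le jerk j(t) = 8·cos(2·t). En substituant t = pi/2: j(pi/2) = -8.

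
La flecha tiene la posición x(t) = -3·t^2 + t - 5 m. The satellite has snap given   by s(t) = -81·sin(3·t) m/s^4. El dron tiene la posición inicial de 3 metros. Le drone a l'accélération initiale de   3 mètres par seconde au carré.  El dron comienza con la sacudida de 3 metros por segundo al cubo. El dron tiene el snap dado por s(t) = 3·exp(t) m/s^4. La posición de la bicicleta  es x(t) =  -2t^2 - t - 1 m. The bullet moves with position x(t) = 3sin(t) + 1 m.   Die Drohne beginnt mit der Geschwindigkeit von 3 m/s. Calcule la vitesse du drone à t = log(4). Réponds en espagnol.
Partiendo del snap s(t) = 3·exp(t), tomamos 3 antiderivadas. La integral del snap, con j(0) = 3, da la sacudida: j(t) = 3·exp(t). La integral de la sacudida es la aceleración. Usando a(0) = 3, obtenemos a(t) = 3·exp(t). La integral de la aceleración es la velocidad. Usando v(0) = 3, obtenemos v(t) = 3·exp(t). De la ecuación de la velocidad v(t) = 3·exp(t), sustituimos t = log(4) para obtener v = 12.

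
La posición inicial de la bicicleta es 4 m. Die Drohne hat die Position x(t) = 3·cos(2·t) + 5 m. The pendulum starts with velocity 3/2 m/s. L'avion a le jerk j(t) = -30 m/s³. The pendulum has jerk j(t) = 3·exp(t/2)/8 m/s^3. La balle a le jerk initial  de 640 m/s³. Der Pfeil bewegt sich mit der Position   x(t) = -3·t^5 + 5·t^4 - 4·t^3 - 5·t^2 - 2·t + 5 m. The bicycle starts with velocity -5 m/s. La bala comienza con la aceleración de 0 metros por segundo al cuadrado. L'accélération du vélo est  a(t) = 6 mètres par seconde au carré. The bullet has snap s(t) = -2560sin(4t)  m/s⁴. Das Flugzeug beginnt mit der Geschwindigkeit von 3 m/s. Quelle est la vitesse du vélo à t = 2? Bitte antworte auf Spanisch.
Partiendo de la aceleración a(t) = 6, tomamos 1 antiderivada. La antiderivada de la aceleración es la velocidad. Usando v(0) = -5, obtenemos v(t) = 6·t - 5. Tenemos la velocidad v(t) = 6·t - 5. Sustituyendo t = 2: v(2) = 7.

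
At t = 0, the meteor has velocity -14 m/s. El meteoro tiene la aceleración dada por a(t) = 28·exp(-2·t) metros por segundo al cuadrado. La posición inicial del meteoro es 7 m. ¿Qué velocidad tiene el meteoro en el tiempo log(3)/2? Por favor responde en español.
Para resolver esto, necesitamos tomar 1 integral de nuestra ecuación de la aceleración a(t) = 28·exp(-2·t). Integrando la aceleración y usando la condición inicial v(0) = -14, obtenemos v(t) = -14·exp(-2·t). Usando v(t) = -14·exp(-2·t) y sustituyendo t = log(3)/2, encontramos v = -14/3.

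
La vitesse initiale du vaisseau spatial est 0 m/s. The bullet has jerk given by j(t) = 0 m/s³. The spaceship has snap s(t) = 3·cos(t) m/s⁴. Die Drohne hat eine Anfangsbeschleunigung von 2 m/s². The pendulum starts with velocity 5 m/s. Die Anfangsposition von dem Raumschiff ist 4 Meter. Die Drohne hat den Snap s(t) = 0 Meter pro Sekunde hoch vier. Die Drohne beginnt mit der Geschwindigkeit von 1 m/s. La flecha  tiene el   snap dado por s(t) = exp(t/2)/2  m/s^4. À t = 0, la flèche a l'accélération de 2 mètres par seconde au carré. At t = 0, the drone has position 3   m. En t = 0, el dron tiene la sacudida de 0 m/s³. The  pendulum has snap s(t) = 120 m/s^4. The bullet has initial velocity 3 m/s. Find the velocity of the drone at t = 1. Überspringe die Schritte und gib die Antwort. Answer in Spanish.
La respuesta es 3.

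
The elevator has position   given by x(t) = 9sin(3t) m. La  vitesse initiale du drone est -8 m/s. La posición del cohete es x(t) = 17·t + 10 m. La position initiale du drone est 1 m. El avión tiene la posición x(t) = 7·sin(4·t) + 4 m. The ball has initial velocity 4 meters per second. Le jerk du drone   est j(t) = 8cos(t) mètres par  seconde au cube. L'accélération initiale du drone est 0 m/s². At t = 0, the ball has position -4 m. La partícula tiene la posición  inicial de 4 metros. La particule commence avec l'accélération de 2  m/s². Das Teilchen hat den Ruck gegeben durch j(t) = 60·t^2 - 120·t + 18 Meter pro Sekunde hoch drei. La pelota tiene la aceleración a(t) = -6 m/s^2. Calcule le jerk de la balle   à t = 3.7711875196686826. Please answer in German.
Wir müssen unsere Gleichung für die Beschleunigung a(t) = -6 1-mal ableiten. Die Ableitung von der Beschleunigung ergibt den Ruck: j(t) = 0. Aus der Gleichung für den Ruck j(t) = 0, setzen wir t = 3.7711875196686826 ein und erhalten j = 0.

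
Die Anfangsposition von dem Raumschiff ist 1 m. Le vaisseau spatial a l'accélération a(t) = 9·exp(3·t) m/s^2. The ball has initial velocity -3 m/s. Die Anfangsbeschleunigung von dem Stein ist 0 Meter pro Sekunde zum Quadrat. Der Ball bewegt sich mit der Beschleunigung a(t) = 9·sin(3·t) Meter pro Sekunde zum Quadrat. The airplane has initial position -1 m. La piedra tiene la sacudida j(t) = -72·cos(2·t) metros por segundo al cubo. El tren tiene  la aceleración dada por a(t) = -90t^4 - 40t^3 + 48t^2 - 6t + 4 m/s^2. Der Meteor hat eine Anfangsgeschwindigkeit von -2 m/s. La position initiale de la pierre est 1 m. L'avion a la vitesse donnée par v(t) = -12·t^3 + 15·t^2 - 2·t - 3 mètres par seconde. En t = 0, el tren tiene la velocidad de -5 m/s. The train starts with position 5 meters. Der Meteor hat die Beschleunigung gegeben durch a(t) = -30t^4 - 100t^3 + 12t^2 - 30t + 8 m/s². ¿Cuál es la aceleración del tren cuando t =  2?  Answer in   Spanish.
Usando a(t) = -90·t^4 - 40·t^3 + 48·t^2 - 6·t + 4 y sustituyendo t = 2, encontramos a = -1576.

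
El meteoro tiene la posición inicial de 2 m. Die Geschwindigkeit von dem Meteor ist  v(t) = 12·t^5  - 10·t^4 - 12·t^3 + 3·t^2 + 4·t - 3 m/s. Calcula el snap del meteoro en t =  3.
Partiendo de la velocidad v(t) = 12·t^5 - 10·t^4 - 12·t^3 + 3·t^2 + 4·t - 3, tomamos 3 derivadas. Tomando d/dt de v(t), encontramos a(t) = 60·t^4 - 40·t^3 - 36·t^2 + 6·t + 4. La derivada de la aceleración da la sacudida: j(t) = 240·t^3 - 120·t^2 - 72·t + 6. Tomando d/dt de j(t), encontramos s(t) = 720·t^2 - 240·t - 72. Usando s(t) = 720·t^2 - 240·t - 72 y sustituyendo t = 3, encontramos s = 5688.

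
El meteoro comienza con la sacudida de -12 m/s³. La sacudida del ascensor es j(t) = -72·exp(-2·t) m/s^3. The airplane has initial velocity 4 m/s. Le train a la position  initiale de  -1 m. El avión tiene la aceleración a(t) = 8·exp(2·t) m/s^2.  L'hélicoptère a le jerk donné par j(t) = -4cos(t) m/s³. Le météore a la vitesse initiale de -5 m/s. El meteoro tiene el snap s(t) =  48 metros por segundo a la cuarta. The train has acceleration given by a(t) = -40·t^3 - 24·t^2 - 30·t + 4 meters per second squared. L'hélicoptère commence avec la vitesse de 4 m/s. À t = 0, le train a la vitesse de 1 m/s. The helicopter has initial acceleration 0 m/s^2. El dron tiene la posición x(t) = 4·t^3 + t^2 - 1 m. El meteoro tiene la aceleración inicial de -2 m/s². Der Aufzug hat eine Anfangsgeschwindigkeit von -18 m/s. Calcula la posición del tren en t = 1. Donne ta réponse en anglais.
To solve this, we need to take 2 integrals of our acceleration equation a(t) = -40·t^3 - 24·t^2 - 30·t + 4. The integral of acceleration, with v(0) = 1, gives velocity: v(t) = -10·t^4 - 8·t^3 - 15·t^2 + 4·t + 1. Finding the antiderivative of v(t) and using x(0) = -1: x(t) = -2·t^5 - 2·t^4 - 5·t^3 + 2·t^2 + t - 1. We have position x(t) = -2·t^5 - 2·t^4 - 5·t^3 + 2·t^2 + t - 1. Substituting t = 1: x(1) = -7.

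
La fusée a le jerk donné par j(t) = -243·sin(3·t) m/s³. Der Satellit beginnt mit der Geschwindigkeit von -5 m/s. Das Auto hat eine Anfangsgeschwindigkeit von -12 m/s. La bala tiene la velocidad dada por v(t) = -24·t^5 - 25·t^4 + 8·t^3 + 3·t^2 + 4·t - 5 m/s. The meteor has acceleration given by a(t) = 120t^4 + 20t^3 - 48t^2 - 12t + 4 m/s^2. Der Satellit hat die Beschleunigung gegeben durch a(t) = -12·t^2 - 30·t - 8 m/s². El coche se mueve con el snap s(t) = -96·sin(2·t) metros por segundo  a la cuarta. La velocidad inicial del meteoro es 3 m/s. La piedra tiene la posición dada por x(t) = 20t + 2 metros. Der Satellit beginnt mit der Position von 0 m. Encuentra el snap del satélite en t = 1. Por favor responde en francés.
Pour résoudre ceci, nous devons prendre 2 dérivées de notre équation de l'accélération a(t) = -12·t^2 - 30·t - 8. La dérivée de l'accélération donne le jerk: j(t) = -24·t - 30. En dérivant le jerk, nous obtenons le snap: s(t) = -24. De l'équation du snap s(t) = -24, nous substituons t = 1 pour obtenir s = -24.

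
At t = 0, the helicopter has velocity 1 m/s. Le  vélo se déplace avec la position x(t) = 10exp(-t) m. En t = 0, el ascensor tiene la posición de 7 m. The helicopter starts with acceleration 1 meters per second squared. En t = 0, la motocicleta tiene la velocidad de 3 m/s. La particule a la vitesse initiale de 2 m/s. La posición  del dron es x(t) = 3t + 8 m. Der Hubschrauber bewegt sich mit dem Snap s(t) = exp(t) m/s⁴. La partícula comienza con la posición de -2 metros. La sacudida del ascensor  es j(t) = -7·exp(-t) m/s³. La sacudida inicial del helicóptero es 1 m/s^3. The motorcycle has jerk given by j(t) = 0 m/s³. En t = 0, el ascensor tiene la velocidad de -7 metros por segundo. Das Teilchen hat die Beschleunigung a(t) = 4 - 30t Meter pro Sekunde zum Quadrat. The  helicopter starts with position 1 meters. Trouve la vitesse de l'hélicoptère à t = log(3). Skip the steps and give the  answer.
La réponse est 3.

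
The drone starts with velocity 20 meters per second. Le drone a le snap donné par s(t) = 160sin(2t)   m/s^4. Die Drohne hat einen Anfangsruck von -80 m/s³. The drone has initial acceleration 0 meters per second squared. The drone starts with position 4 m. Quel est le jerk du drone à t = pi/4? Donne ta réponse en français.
Pour résoudre ceci, nous devons prendre 1 intégrale de notre équation du snap s(t) = 160·sin(2·t). La primitive du snap est le jerk. En utilisant j(0) = -80, nous obtenons j(t) = -80·cos(2·t). Nous avons le jerk j(t) = -80·cos(2·t). En substituant t = pi/4: j(pi/4) = 0.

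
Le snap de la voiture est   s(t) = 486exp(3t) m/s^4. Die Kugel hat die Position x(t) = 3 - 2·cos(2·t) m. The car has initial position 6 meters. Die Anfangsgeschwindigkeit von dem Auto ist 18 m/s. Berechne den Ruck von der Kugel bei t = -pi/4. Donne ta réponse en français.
En partant de la position x(t) = 3 - 2·cos(2·t), nous prenons 3 dérivées. La dérivée de la position donne la vitesse: v(t) = 4·sin(2·t). La dérivée de la vitesse donne l'accélération: a(t) = 8·cos(2·t). En prenant d/dt de a(t), nous trouvons j(t) = -16·sin(2·t). En utilisant j(t) = -16·sin(2·t) et en substituant t = -pi/4, nous trouvons j = 16.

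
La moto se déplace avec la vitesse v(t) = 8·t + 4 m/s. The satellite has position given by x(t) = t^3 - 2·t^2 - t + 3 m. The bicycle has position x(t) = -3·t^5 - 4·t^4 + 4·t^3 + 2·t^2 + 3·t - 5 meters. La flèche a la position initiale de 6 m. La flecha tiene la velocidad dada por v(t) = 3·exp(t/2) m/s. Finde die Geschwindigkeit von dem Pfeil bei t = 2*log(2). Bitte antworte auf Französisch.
De l'équation de la vitesse v(t) = 3·exp(t/2), nous substituons t = 2*log(2) pour obtenir v = 6.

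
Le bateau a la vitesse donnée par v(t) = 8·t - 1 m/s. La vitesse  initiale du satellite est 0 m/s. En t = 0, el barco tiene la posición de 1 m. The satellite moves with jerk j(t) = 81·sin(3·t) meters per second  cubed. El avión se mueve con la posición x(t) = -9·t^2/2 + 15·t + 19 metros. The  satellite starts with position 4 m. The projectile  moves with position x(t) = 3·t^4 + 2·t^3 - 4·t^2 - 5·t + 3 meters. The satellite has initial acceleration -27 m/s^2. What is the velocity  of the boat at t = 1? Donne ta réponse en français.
Nous avons la vitesse v(t) = 8·t - 1. En substituant t = 1: v(1) = 7.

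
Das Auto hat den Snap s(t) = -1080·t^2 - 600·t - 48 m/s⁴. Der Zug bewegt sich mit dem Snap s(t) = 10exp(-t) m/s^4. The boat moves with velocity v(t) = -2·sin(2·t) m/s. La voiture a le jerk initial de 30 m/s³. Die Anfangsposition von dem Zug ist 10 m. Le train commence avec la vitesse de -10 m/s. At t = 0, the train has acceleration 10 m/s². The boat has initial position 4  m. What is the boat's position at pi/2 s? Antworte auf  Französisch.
Nous devons trouver l'intégrale de notre équation de la vitesse v(t) = -2·sin(2·t) 1 fois. En intégrant la vitesse et en utilisant la condition initiale x(0) = 4, nous obtenons x(t) = cos(2·t) + 3. De l'équation de la position x(t) = cos(2·t) + 3, nous substituons t = pi/2 pour obtenir x = 2.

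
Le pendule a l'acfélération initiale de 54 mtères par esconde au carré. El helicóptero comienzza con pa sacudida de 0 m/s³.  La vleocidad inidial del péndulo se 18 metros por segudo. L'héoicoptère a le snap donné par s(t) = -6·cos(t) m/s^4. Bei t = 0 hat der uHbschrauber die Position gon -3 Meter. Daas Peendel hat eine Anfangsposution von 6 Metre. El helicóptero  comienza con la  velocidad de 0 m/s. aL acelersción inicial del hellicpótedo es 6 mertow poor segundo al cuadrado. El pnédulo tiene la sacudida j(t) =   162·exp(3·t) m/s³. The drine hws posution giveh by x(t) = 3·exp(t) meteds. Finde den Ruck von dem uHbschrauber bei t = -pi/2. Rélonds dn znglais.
We must find the integral of our snap equation s(t) = -6·cos(t) 1 time. Integrating snap and using the initial condition j(0) = 0, we get j(t) = -6·sin(t). We have jerk j(t) = -6·sin(t). Substituting t = -pi/2: j(-pi/2) = 6.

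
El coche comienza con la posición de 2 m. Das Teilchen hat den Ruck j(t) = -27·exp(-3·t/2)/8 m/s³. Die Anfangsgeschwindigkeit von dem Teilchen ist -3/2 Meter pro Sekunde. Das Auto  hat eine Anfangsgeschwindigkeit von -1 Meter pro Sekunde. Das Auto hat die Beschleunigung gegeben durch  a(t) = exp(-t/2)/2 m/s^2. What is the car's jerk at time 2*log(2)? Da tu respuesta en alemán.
Wir müssen unsere Gleichung für die Beschleunigung a(t) = exp(-t/2)/2 1-mal ableiten. Durch Ableiten von der Beschleunigung erhalten wir den Ruck: j(t) = -exp(-t/2)/4. Aus der Gleichung für den Ruck j(t) = -exp(-t/2)/4, setzen wir t = 2*log(2) ein und erhalten j = -1/8.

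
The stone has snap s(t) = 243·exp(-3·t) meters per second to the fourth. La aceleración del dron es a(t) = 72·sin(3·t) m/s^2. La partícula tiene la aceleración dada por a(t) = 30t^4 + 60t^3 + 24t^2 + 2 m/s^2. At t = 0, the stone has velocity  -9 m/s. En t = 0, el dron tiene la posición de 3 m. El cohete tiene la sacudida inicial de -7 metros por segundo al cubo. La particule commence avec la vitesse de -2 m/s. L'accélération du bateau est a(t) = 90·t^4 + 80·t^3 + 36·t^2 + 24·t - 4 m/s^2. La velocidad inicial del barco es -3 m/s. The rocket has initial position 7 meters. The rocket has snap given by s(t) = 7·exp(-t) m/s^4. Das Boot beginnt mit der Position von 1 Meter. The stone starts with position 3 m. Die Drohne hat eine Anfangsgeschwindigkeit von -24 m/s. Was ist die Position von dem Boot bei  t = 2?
Um dies zu lösen, müssen wir 2 Stammfunktionen unserer Gleichung für die Beschleunigung a(t) = 90·t^4 + 80·t^3 + 36·t^2 + 24·t - 4 finden. Die Stammfunktion von der Beschleunigung ist die Geschwindigkeit. Mit v(0) = -3 erhalten wir v(t) = 18·t^5 + 20·t^4 + 12·t^3 + 12·t^2 - 4·t - 3. Die Stammfunktion von der Geschwindigkeit ist die Position. Mit x(0) = 1 erhalten wir x(t) = 3·t^6 + 4·t^5 + 3·t^4 + 4·t^3 - 2·t^2 - 3·t + 1. Wir haben die Position x(t) = 3·t^6 + 4·t^5 + 3·t^4 + 4·t^3 - 2·t^2 - 3·t + 1. Durch Einsetzen von t = 2: x(2) = 387.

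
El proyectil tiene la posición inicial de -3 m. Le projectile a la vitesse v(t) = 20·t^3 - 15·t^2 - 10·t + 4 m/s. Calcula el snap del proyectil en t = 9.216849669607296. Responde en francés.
Pour résoudre ceci, nous devons prendre 3 dérivées de notre équation de la vitesse v(t) = 20·t^3 - 15·t^2 - 10·t + 4. En prenant d/dt de v(t), nous trouvons a(t) = 60·t^2 - 30·t - 10. En dérivant l'accélération, nous obtenons le jerk: j(t) = 120·t - 30. En dérivant le jerk, nous obtenons le snap: s(t) = 120. En utilisant s(t) = 120 et en substituant t = 9.216849669607296, nous trouvons s = 120.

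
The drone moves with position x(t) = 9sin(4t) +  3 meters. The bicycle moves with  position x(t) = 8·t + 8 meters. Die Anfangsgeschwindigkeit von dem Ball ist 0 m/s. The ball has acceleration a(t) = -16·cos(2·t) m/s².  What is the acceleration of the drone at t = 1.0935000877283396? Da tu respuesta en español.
Para resolver esto, necesitamos tomar 2 derivadas de nuestra ecuación de la posición x(t) = 9·sin(4·t) + 3. Tomando d/dt de x(t), encontramos v(t) = 36·cos(4·t). La derivada de la velocidad da la aceleración: a(t) = -144·sin(4·t). Usando a(t) = -144·sin(4·t) y sustituyendo t = 1.0935000877283396, encontramos a = 135.833877018680.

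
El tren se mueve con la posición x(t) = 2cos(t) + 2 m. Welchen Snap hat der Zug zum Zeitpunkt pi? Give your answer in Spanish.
Debemos derivar nuestra ecuación de la posición x(t) = 2·cos(t) + 2 4 veces. La derivada de la posición da la velocidad: v(t) = -2·sin(t). Tomando d/dt de v(t), encontramos a(t) = -2·cos(t). Tomando d/dt de a(t), encontramos j(t) = 2·sin(t). Derivando la sacudida, obtenemos el snap: s(t) = 2·cos(t). Usando s(t) = 2·cos(t) y sustituyendo t = pi, encontramos s = -2.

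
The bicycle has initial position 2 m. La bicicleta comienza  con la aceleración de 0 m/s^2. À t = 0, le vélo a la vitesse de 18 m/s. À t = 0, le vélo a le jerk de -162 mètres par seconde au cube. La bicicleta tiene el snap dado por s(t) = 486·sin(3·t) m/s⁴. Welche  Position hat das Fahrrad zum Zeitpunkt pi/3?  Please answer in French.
Nous devons trouver l'intégrale de notre équation du snap s(t) = 486·sin(3·t) 4 fois. L'intégrale du snap est le jerk. En utilisant j(0) = -162, nous obtenons j(t) = -162·cos(3·t). En intégrant le jerk et en utilisant la condition initiale a(0) = 0, nous obtenons a(t) = -54·sin(3·t). En intégrant l'accélération et en utilisant la condition initiale v(0) = 18, nous obtenons v(t) = 18·cos(3·t). L'intégrale de la vitesse, avec x(0) = 2, donne la position: x(t) = 6·sin(3·t) + 2. Nous avons la position x(t) = 6·sin(3·t) + 2. En substituant t = pi/3: x(pi/3) = 2.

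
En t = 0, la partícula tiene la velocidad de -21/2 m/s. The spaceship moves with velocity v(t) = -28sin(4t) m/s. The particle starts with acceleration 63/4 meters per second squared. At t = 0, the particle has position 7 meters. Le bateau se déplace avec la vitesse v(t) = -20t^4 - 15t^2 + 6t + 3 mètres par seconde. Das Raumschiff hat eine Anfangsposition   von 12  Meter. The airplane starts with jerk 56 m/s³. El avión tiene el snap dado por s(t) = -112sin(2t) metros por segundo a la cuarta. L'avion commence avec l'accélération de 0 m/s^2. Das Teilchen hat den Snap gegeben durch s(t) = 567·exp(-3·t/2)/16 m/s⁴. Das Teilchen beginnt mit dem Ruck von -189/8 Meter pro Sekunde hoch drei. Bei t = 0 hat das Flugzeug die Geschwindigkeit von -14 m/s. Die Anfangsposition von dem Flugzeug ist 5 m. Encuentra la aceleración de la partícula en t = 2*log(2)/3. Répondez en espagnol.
Debemos encontrar la antiderivada de nuestra ecuación del snap s(t) = 567·exp(-3·t/2)/16 2 veces. Integrando el snap y usando la condición inicial j(0) = -189/8, obtenemos j(t) = -189·exp(-3·t/2)/8. Integrando la sacudida y usando la condición inicial a(0) = 63/4, obtenemos a(t) = 63·exp(-3·t/2)/4. Usando a(t) = 63·exp(-3·t/2)/4 y sustituyendo t = 2*log(2)/3, encontramos a = 63/8.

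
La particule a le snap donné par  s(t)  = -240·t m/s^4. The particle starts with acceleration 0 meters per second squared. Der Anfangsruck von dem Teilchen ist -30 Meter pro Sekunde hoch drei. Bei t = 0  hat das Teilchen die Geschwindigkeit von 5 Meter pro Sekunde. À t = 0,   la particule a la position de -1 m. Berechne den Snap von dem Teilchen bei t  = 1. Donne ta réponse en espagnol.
Tenemos el snap s(t) = -240·t. Sustituyendo t = 1: s(1) = -240.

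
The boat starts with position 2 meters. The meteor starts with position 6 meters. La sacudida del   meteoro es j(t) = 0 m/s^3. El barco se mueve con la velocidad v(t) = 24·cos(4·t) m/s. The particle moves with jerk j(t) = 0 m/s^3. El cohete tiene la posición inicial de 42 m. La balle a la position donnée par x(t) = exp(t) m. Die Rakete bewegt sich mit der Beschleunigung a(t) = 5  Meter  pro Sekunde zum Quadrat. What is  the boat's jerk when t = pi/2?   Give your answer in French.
Nous devons dériver notre équation de la vitesse v(t) = 24·cos(4·t) 2 fois. En prenant d/dt de v(t), nous trouvons a(t) = -96·sin(4·t). En prenant d/dt de a(t), nous trouvons j(t) = -384·cos(4·t). En utilisant j(t) = -384·cos(4·t) et en substituant t = pi/2, nous trouvons j = -384.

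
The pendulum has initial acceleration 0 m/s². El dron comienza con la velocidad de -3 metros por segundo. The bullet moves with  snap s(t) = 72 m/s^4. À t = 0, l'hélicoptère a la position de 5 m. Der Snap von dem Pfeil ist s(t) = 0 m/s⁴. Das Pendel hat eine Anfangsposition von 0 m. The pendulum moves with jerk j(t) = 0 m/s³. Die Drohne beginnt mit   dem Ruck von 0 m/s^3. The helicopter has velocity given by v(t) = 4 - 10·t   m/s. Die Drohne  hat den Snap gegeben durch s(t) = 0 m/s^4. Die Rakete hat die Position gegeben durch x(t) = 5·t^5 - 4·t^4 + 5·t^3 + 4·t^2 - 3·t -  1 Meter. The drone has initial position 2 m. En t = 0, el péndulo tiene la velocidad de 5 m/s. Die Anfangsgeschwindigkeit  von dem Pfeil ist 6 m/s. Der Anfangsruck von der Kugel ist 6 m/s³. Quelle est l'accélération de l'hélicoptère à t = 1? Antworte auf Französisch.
Nous devons dériver notre équation de la vitesse v(t) = 4 - 10·t 1 fois. La dérivée de la vitesse donne l'accélération: a(t) = -10. En utilisant a(t) = -10 et en substituant t = 1, nous trouvons a = -10.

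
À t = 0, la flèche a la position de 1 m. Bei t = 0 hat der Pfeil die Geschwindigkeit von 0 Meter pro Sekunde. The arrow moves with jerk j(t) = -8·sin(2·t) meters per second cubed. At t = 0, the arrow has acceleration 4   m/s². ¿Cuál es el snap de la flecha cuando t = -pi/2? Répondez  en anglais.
We must differentiate our jerk equation j(t) = -8·sin(2·t) 1 time. The derivative of jerk gives snap: s(t) = -16·cos(2·t). We have snap s(t) = -16·cos(2·t). Substituting t = -pi/2: s(-pi/2) = 16.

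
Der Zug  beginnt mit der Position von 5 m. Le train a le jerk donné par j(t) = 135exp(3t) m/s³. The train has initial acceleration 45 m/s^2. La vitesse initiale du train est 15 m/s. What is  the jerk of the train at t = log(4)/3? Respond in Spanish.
Usando j(t) = 135·exp(3·t) y sustituyendo t = log(4)/3, encontramos j = 540.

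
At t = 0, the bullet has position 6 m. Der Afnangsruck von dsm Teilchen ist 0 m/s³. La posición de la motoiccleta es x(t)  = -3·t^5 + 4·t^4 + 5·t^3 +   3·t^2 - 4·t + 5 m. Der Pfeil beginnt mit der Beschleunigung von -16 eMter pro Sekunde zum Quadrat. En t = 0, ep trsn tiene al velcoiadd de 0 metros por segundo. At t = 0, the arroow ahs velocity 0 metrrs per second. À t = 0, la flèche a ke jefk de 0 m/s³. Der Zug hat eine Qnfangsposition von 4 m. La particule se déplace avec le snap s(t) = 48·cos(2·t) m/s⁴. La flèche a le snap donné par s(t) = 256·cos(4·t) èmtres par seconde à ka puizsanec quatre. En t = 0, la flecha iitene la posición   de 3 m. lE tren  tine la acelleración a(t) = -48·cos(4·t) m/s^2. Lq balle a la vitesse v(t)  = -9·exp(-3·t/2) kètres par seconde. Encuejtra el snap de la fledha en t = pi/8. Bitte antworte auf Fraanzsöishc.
De l'équation du snap s(t) = 256·cos(4·t), nous substituons t = pi/8 pour obtenir s = 0.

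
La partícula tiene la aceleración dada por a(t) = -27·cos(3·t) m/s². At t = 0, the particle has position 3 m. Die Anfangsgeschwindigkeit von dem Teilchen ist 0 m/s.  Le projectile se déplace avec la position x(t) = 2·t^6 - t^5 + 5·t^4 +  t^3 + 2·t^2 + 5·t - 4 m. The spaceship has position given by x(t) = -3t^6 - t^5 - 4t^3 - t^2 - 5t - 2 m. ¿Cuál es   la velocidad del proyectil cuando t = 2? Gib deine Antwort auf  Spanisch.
Debemos derivar nuestra ecuación de la posición x(t) = 2·t^6 - t^5 + 5·t^4 + t^3 + 2·t^2 + 5·t - 4 1 vez. Tomando d/dt de x(t), encontramos v(t) = 12·t^5 - 5·t^4 + 20·t^3 + 3·t^2 + 4·t + 5. Tenemos la velocidad v(t) = 12·t^5 - 5·t^4 + 20·t^3 + 3·t^2 + 4·t + 5. Sustituyendo t = 2: v(2) = 489.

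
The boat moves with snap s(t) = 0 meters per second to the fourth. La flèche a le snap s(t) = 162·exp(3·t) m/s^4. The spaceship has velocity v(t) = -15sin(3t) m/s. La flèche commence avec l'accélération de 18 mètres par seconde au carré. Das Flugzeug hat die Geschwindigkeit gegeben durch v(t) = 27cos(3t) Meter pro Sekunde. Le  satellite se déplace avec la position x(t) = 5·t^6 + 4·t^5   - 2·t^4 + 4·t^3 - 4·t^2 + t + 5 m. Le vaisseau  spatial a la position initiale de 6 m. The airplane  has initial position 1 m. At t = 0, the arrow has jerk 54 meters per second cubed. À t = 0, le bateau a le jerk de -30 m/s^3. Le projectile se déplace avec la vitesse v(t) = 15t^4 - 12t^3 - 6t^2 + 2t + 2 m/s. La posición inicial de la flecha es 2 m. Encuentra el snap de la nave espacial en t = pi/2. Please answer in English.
Starting from velocity v(t) = -15·sin(3·t), we take 3 derivatives. Taking d/dt of v(t), we find a(t) = -45·cos(3·t). Differentiating acceleration, we get jerk: j(t) = 135·sin(3·t). The derivative of jerk gives snap: s(t) = 405·cos(3·t). We have snap s(t) = 405·cos(3·t). Substituting t = pi/2: s(pi/2) = 0.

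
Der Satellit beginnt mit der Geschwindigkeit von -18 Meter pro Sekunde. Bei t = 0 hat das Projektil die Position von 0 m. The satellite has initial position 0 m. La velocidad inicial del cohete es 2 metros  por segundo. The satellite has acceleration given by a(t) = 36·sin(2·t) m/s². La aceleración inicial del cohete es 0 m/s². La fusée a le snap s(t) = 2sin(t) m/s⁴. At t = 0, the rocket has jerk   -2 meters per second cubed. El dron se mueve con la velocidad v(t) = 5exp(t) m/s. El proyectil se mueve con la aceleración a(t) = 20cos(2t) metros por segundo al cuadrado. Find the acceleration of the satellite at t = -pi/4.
Using a(t) = 36·sin(2·t) and substituting t = -pi/4, we find a = -36.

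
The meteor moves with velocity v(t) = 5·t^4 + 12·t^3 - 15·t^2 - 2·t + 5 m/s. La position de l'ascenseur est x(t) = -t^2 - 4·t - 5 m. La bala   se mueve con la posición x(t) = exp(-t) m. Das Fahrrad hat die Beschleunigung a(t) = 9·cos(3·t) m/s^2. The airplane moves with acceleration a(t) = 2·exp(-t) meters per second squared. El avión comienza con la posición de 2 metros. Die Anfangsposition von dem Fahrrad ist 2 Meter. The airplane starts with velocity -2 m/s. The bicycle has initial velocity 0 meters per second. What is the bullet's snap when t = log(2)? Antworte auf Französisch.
En partant de la position x(t) = exp(-t), nous prenons 4 dérivées. En prenant d/dt de x(t), nous trouvons v(t) = -exp(-t). La dérivée de la vitesse donne l'accélération: a(t) = exp(-t). En prenant d/dt de a(t), nous trouvons j(t) = -exp(-t). La dérivée du jerk donne le snap: s(t) = exp(-t). Nous avons le snap s(t) = exp(-t). En substituant t = log(2): s(log(2)) = 1/2.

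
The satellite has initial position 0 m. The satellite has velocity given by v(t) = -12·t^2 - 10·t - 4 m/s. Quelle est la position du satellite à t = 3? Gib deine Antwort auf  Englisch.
Starting from velocity v(t) = -12·t^2 - 10·t - 4, we take 1 integral. The integral of velocity, with x(0) = 0, gives position: x(t) = -4·t^3 - 5·t^2 - 4·t. From the given position equation x(t) = -4·t^3 - 5·t^2 - 4·t, we substitute t = 3 to get x = -165.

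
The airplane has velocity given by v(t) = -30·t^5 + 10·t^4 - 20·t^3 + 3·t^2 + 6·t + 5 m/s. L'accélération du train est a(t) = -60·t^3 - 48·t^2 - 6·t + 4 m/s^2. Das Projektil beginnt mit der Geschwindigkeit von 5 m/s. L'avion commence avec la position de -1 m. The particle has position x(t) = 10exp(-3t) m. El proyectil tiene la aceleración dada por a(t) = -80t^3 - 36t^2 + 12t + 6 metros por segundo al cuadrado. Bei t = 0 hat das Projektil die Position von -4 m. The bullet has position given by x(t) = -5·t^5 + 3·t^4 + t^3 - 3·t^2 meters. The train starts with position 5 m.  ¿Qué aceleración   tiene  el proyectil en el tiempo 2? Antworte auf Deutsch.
Mit a(t) = -80·t^3 - 36·t^2 + 12·t + 6 und Einsetzen von t = 2, finden wir a = -754.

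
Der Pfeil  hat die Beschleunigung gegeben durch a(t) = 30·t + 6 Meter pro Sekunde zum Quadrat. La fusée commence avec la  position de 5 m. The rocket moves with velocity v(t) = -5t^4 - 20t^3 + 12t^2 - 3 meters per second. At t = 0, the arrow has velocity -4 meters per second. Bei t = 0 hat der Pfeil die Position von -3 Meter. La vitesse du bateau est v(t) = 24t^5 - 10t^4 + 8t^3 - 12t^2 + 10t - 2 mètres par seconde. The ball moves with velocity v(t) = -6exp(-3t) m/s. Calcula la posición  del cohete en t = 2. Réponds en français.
En partant de la vitesse v(t) = -5·t^4 - 20·t^3 + 12·t^2 - 3, nous prenons 1 primitive. La primitive de la vitesse est la position. En utilisant x(0) = 5, nous obtenons x(t) = -t^5 - 5·t^4 + 4·t^3 - 3·t + 5. En utilisant x(t) = -t^5 - 5·t^4 + 4·t^3 - 3·t + 5 et en substituant t = 2, nous trouvons x = -81.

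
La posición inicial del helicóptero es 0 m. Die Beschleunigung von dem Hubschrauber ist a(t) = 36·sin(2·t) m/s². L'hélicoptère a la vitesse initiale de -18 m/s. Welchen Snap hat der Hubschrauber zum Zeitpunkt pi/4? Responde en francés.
En partant de l'accélération a(t) = 36·sin(2·t), nous prenons 2 dérivées. En dérivant l'accélération, nous obtenons le jerk: j(t) = 72·cos(2·t). La dérivée du jerk donne le snap: s(t) = -144·sin(2·t). En utilisant s(t) = -144·sin(2·t) et en substituant t = pi/4, nous trouvons s = -144.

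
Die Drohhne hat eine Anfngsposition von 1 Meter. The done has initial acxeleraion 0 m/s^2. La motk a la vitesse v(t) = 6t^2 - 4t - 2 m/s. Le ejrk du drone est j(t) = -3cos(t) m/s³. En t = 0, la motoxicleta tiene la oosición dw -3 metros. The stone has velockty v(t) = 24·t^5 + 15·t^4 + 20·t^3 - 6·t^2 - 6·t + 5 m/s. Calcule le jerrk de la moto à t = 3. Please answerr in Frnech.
En partant de la vitesse v(t) = 6·t^2 - 4·t - 2, nous prenons 2 dérivées. La dérivée de la vitesse donne l'accélération: a(t) = 12·t - 4. En prenant d/dt de a(t), nous trouvons j(t) = 12. Nous avons le jerk j(t) = 12. En substituant t = 3: j(3) = 12.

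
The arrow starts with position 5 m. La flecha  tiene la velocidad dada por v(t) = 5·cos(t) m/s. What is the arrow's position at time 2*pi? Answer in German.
Wir müssen unsere Gleichung für die Geschwindigkeit v(t) = 5·cos(t) 1-mal integrieren. Mit ∫v(t)dt und Anwendung von x(0) = 5, finden wir x(t) = 5·sin(t) + 5. Aus der Gleichung für die Position x(t) = 5·sin(t) + 5, setzen wir t = 2*pi ein und erhalten x = 5.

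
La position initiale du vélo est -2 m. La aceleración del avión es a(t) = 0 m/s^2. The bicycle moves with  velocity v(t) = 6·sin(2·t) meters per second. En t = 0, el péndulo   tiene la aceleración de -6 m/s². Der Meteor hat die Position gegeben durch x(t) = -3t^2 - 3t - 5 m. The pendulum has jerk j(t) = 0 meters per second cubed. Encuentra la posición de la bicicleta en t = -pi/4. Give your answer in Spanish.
Partiendo de la velocidad v(t) = 6·sin(2·t), tomamos 1 integral. Tomando ∫v(t)dt y aplicando x(0) = -2, encontramos x(t) = 1 - 3·cos(2·t). Tenemos la posición x(t) = 1 - 3·cos(2·t). Sustituyendo t = -pi/4: x(-pi/4) = 1.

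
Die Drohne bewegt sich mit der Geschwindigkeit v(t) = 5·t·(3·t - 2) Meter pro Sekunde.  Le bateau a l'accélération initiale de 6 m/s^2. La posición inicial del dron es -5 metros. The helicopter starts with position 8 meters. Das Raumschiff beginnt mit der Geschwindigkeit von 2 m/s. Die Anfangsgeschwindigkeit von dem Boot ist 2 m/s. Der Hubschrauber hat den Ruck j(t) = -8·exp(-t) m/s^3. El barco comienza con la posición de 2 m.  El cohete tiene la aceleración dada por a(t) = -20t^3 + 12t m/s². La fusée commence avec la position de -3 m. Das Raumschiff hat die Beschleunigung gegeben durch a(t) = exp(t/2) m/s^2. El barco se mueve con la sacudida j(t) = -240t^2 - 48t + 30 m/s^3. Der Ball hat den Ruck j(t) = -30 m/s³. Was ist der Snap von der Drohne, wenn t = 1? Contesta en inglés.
We must differentiate our velocity equation v(t) = 5·t·(3·t - 2) 3 times. Differentiating velocity, we get acceleration: a(t) = 30·t - 10. Taking d/dt of a(t), we find j(t) = 30. Differentiating jerk, we get snap: s(t) = 0. Using s(t) = 0 and substituting t = 1, we find s = 0.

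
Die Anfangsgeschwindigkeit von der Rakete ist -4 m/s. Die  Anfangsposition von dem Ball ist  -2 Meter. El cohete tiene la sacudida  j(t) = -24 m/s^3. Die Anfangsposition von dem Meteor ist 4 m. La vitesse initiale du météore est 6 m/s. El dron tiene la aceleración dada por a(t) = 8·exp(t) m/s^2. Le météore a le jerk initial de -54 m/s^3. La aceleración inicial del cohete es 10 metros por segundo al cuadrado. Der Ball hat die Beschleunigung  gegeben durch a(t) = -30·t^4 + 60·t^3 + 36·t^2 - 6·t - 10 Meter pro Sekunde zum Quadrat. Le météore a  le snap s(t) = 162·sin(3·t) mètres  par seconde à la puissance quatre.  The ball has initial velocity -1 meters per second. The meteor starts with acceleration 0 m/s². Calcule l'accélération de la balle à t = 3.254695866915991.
De l'équation de l'accélération a(t) = -30·t^4 + 60·t^3 + 36·t^2 - 6·t - 10, nous substituons t = 3.254695866915991 pour obtenir a = -945.928314837447.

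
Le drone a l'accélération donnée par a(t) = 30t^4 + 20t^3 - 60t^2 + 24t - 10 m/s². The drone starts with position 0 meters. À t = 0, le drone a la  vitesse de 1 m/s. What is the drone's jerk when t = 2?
Starting from acceleration a(t) = 30·t^4 + 20·t^3 - 60·t^2 + 24·t - 10, we take 1 derivative. Taking d/dt of a(t), we find j(t) = 120·t^3 + 60·t^2 - 120·t + 24. We have jerk j(t) = 120·t^3 + 60·t^2 - 120·t + 24. Substituting t = 2: j(2) = 984.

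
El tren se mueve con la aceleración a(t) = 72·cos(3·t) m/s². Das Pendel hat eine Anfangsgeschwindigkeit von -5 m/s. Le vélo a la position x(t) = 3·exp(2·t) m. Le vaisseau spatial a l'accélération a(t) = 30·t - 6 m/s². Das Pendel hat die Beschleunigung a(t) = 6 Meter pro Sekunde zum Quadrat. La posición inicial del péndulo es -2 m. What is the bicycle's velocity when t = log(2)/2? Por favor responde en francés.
Nous devons dériver notre équation de la position x(t) = 3·exp(2·t) 1 fois. En dérivant la position, nous obtenons la vitesse: v(t) = 6·exp(2·t). Nous avons la vitesse v(t) = 6·exp(2·t). En substituant t = log(2)/2: v(log(2)/2) = 12.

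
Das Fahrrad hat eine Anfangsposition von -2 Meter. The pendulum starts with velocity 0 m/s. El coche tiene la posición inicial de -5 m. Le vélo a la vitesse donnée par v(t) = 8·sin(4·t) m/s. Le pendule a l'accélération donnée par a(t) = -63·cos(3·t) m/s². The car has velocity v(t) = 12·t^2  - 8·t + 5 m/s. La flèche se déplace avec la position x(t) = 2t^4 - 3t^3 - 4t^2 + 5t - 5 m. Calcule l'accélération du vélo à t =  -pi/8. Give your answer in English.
To solve this, we need to take 1 derivative of our velocity equation v(t) = 8·sin(4·t). The derivative of velocity gives acceleration: a(t) = 32·cos(4·t). From the given acceleration equation a(t) = 32·cos(4·t), we substitute t = -pi/8 to get a = 0.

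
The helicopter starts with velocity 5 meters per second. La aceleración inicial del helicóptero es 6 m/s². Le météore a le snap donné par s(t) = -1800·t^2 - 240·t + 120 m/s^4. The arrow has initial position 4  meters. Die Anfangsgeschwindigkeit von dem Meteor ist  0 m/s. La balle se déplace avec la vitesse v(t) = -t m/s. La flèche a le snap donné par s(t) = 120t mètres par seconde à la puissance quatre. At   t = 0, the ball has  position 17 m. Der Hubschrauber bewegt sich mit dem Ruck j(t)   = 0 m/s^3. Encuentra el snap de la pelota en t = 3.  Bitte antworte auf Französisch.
En partant de la vitesse v(t) = -t, nous prenons 3 dérivées. La dérivée de la vitesse donne l'accélération: a(t) = -1. La dérivée de l'accélération donne le jerk: j(t) = 0. En prenant d/dt de j(t), nous trouvons s(t) = 0. Nous avons le snap s(t) = 0. En substituant t = 3: s(3) = 0.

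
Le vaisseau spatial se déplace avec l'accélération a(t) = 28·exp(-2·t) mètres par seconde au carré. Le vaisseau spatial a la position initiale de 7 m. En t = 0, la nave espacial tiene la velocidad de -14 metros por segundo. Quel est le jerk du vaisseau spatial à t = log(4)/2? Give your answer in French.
Pour résoudre ceci, nous devons prendre 1 dérivée de notre équation de l'accélération a(t) = 28·exp(-2·t). La dérivée de l'accélération donne le jerk: j(t) = -56·exp(-2·t). Nous avons le jerk j(t) = -56·exp(-2·t). En substituant t = log(4)/2: j(log(4)/2) = -14.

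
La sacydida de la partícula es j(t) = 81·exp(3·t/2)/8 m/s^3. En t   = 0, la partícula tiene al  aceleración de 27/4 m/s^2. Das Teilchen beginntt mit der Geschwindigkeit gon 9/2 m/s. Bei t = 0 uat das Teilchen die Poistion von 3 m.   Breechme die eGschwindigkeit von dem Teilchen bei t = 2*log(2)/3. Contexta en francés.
En partant du jerk j(t) = 81·exp(3·t/2)/8, nous prenons 2 intégrales. L'intégrale du jerk, avec a(0) = 27/4, donne l'accélération: a(t) = 27·exp(3·t/2)/4. L'intégrale de l'accélération, avec v(0) = 9/2, donne la vitesse: v(t) = 9·exp(3·t/2)/2. Nous avons la vitesse v(t) = 9·exp(3·t/2)/2. En substituant t = 2*log(2)/3: v(2*log(2)/3) = 9.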